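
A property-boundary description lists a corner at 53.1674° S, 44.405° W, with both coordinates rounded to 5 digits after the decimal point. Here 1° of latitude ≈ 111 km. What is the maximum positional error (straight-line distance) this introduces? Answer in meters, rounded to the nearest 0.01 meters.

0.65 meters

Rounding to 5 decimal places leaves each coordinate within ±5e-06° of the true value.
N–S: 5e-06° × 111000 m/° = 0.555 m.
E–W at 53.1674°: 5e-06° × 111000 × cos 53.1674° = 5e-06 × 111000 × 0.5995 ≈ 0.332711 m.
The two errors are perpendicular, so the maximum displacement is √(0.555² + 0.332711²) ≈ 0.647087 m.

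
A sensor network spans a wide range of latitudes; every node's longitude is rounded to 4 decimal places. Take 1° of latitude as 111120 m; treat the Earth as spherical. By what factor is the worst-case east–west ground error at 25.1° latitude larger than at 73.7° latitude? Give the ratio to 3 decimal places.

Rounding to 4 decimal places leaves the longitude within ±5e-05° of the true value.
At 25.1°: 5e-05° × 111120 × cos 25.1° = 5e-05 × 111120 × 0.9056 ≈ 5.0313 m.
Error at 73.7° = 5e-05° × 111120 × cos 73.7° ≈ 5.556 × 0.2807 = 1.5594 m.
Ratio: 5.0313 / 1.5594 = cos 25.1° / cos 73.7° ≈ 3.2265.

3.226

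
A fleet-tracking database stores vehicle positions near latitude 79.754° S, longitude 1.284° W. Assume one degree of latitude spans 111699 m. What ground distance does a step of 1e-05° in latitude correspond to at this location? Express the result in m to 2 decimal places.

1.12 m

Along a meridian 1e-05° is 1e-05 × 111699 = 1.11699 m.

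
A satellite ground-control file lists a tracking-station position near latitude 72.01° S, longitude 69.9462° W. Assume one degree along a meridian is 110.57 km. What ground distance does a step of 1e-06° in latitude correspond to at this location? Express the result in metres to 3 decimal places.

0.111 metres

Along a meridian 1e-06° is 1e-06 × 110570 = 0.11057 m.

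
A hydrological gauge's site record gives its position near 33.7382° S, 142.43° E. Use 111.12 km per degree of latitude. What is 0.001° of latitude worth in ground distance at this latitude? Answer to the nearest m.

111 m

0.001° × 111120 m/° = 111.12 m.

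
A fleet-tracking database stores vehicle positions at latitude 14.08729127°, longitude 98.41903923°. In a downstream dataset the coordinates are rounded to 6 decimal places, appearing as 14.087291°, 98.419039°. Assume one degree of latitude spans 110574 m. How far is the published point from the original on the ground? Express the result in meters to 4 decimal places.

The latitude changed by +0.00000027° and the longitude by +0.00000023°.
North–south shift: 0.00000027 × 110574 = 0.029855 m.
E–W at 14.0873°: 0.00000023° × 110574 × cos 14.0873° = 0.00000023 × 110574 × 0.9699 ≈ 0.0246672 m.
Hypotenuse of the two orthogonal shifts: √(0.029855² + 0.0246672²) = 0.0387271 m.

0.0387 meters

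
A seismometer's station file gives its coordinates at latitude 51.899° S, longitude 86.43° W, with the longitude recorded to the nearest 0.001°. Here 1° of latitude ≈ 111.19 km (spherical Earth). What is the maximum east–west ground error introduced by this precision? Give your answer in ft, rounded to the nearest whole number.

Rounding to 3 decimal places leaves the longitude within ±0.0005° of the true value.
At latitude 51.899° a degree of longitude spans 111190 m × cos 51.899° = 111190 × 0.6170 ≈ 68609.7 m.
Maximum E–W displacement: 0.0005 × 68609.7 = 34.3049 m.
Converting: 34.3049 m × 3.2808 ft/m ≈ 112.55 ft.

113 ft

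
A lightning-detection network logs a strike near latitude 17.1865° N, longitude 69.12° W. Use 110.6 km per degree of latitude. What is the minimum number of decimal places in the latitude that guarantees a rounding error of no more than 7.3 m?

One degree of latitude covers 110600 m.
Rounding to N decimal places gives at most 0.5 × 10⁻ᴺ degrees of error, i.e. 0.5 × 10⁻ᴺ × 110600 m.
Need 0.5 × 110600 × 10⁻ᴺ ≤ 7.3 → 10⁻ᴺ ≤ 1.320e-04, so N ≥ 3.88.
So 4 decimal places suffice (5.53 m); 3 would allow up to 55.3 m.

4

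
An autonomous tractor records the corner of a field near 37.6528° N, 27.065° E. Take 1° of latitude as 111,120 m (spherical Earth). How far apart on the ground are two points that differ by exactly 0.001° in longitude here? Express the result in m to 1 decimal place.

At 37.6528° a degree of longitude is 111120 × cos 37.6528° ≈ 87976.7 m, so 0.001° corresponds to 87.9767 m.

88.0 m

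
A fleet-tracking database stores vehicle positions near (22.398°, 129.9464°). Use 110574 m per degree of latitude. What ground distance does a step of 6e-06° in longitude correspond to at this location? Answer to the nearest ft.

At 22.398° a degree of longitude is 110574 × cos 22.398° ≈ 102232 m, so 6e-06° corresponds to 0.613393 m.
In feet: 0.613393 m ÷ 0.3048 ≈ 2.0124 ft.

2 ft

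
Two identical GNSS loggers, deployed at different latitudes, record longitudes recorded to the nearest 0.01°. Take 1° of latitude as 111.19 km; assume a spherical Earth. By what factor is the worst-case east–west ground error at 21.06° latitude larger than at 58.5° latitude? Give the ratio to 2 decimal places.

Rounding to 2 decimal places leaves the longitude within ±0.005° of the true value.
At 21.06°: 0.005° × 111190 × cos 21.06° = 0.005 × 111190 × 0.9332 ≈ 518.82 m.
At 58.5°: 0.005° × 111190 × cos 58.5° = 0.005 × 111190 × 0.5225 ≈ 290.48 m.
Ratio: 518.82 / 290.48 = cos 21.06° / cos 58.5° ≈ 1.7860.

1.79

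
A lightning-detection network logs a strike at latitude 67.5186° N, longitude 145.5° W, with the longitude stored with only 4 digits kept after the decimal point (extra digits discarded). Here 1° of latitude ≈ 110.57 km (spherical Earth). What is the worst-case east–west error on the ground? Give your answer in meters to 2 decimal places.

Truncating at 4 decimal places can drop up to a full unit in the last place, so the longitude may be off by as much as 0.0001°.
One degree of longitude at 67.5186° is 110570 × cos 67.5186° ≈ 110570 × 0.3824 = 42280.1 m.
Maximum E–W displacement: 0.0001 × 42280.1 = 4.22801 m.

4.23 meters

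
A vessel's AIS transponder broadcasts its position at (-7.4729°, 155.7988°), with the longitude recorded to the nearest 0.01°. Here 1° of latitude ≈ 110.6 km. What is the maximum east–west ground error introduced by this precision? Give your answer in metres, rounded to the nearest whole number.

548 metres

Rounding to 2 decimal places leaves the longitude within ±0.005° of the true value.
One degree of longitude at 7.4729° is 110600 × cos 7.4729° ≈ 110600 × 0.9915 = 109661 m.
So at most 0.005° × 109661 ≈ 548.303 m east–west.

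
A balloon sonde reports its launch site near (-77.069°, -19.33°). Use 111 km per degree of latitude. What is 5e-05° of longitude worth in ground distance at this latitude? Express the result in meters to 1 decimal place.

1.2 meters

At 77.069° a degree of longitude is 111000 × cos 77.069° ≈ 24839.3 m, so 5e-05° corresponds to 1.24197 m.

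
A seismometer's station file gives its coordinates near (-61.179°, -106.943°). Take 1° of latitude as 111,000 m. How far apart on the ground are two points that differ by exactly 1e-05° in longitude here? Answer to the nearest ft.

1e-05° of longitude at 61.179° is 1e-05 × 111000 × cos 61.179° ≈ 1e-05 × 53510.3 = 0.535103 m.
In feet: 0.535103 m ÷ 0.3048 ≈ 1.7556 ft.

2 ft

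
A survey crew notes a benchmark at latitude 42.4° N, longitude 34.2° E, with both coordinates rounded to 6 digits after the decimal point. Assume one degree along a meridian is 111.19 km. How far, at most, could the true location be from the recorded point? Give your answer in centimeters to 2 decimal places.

6.91 centimeters

Rounding to 6 decimal places leaves each coordinate within ±5e-07° of the true value.
Latitude error → 5e-07 × 111190 = 0.055595 m along the meridian.
E–W at 42.4°: 5e-07° × 111190 × cos 42.4° = 5e-07 × 111190 × 0.7385 ≈ 0.0410544 m.
The two errors are perpendicular, so the maximum displacement is √(0.055595² + 0.0410544²) ≈ 0.0691106 m.
That is 0.0691106 m = 6.9111 cm.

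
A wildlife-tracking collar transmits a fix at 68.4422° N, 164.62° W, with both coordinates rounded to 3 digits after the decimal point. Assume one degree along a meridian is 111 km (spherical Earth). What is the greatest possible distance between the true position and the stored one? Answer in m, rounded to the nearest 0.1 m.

59.1 m

Rounding to 3 decimal places leaves each coordinate within ±0.0005° of the true value.
Latitude error → 0.0005 × 111000 = 55.5 m along the meridian.
E–W at 68.4422°: 0.0005° × 111000 × cos 68.4422° = 0.0005 × 111000 × 0.3674 ≈ 20.3929 m.
The two errors are perpendicular, so the maximum displacement is √(55.5² + 20.3929²) ≈ 59.128 m.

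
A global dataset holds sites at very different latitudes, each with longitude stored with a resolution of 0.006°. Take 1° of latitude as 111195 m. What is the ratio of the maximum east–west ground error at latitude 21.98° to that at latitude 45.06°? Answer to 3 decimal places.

1.313

With a 0.006° grid the true value lies within half a step, ±0.006°/2 = ±0.003°, of the stored one.
Error at 21.98° = 0.003° × 111195 × cos 21.98° ≈ 333.58 × 0.9273 = 309.34 m.
At 45.06°: 0.003° × 111195 × cos 45.06° = 0.003 × 111195 × 0.7064 ≈ 235.63 m.
Ratio: 309.34 / 235.63 = cos 21.98° / cos 45.06° ≈ 1.3128.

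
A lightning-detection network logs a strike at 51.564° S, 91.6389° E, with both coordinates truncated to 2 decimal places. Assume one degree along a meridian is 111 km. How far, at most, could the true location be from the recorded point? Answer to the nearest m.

1307 m

Truncating at 2 decimal places can drop up to a full unit in the last place, so each coordinate may be off by as much as 0.01°.
Latitude error → 0.01 × 111000 = 1110 m along the meridian.
East–west component at 51.564°: 0.01° × 111000 × cos 51.564° ≈ 0.01 × 69002 ≈ 690.02 m.
Combining orthogonally: (1110² + 690.02²)^½ ≈ 1306.99 m.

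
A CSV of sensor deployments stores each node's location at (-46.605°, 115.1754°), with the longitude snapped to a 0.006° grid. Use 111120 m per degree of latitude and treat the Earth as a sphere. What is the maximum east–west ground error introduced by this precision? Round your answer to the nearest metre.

With a 0.006° grid the true value lies within half a step, ±0.006°/2 = ±0.003°, of the stored one.
At latitude 46.605° a degree of longitude spans 111120 m × cos 46.605° = 111120 × 0.6870 ≈ 76342.1 m.
East–west error: 0.003° × 76342.1 m/° ≈ 229.026 m.

229 metres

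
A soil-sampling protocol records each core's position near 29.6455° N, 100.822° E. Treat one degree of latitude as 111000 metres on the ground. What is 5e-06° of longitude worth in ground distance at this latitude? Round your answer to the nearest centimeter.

48 centimeters

One degree of longitude here spans 111000 × cos 29.6455° = 111000 × 0.8691 ≈ 96470.4 m; 5e-06° of that is 0.482352 m.
That is 0.482352 m = 48.235 cm.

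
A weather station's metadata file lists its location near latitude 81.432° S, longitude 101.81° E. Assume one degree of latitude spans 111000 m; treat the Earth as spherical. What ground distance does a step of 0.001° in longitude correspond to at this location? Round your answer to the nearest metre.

One degree of longitude here spans 111000 × cos 81.432° = 111000 × 0.1490 ≈ 16537.1 m; 0.001° of that is 16.5371 m.

17 metres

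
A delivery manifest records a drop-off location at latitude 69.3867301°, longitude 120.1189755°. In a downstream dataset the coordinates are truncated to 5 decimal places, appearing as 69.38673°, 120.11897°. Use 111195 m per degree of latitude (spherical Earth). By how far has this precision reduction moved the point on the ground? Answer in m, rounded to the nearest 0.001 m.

0.216 m

The latitude changed by +0.0000001° and the longitude by +0.0000055°.
N–S: 0.0000001° × 111195 m/° = 0.0111195 m.
East–west at this latitude: 0.0000055° × 111195 × cos 69.3867° ≈ 0.0000055 × 39147.1 = 0.215309 m.
Hypotenuse of the two orthogonal shifts: √(0.0111195² + 0.215309²) = 0.215596 m.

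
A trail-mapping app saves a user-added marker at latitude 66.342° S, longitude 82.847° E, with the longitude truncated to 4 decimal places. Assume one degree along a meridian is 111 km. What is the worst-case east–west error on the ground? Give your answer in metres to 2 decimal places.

4.45 metres

Truncating at 4 decimal places can drop up to a full unit in the last place, so the longitude may be off by as much as 0.0001°.
Parallels shrink by cos φ, so at 66.342° a degree of longitude is 111000 × 0.4013 ≈ 44541.7 m.
So at most 0.0001° × 44541.7 ≈ 4.45417 m east–west.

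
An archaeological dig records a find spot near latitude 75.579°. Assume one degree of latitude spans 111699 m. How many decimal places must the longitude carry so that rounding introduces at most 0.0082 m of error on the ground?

7 decimal places

At 75.579° one degree of longitude covers 111699 × cos 75.579° ≈ 111699 × 0.2490 ≈ 27818.1 m.
Rounding to N decimal places gives at most 0.5 × 10⁻ᴺ degrees of error, i.e. 0.5 × 10⁻ᴺ × 27818.1 m.
Need 0.5 × 27818.1 × 10⁻ᴺ ≤ 0.0082 → 10⁻ᴺ ≤ 5.895e-07, so N ≥ 6.23.
So 7 decimal places suffice (0.00139 m); 6 would allow up to 0.0139 m.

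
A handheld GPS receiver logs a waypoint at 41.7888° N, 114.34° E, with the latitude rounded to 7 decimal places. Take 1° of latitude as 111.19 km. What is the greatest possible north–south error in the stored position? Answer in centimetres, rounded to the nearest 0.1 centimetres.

0.6 centimetres

Rounding to 7 decimal places leaves the latitude within ±5e-08° of the true value.
North–south distance: 5e-08° × 111190 m/° = 0.0055595 m.
That is 0.0055595 m = 0.55595 cm.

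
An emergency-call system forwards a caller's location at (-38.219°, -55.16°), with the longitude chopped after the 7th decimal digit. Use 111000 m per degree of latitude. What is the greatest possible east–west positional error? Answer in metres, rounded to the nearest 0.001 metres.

0.009 metres

Truncating at 7 decimal places can drop up to a full unit in the last place, so the longitude may be off by as much as 1e-07°.
One degree of longitude at 38.219° is 111000 × cos 38.219° ≈ 111000 × 0.7857 = 87207.3 m.
East–west error: 1e-07° × 87207.3 m/° ≈ 0.00872073 m.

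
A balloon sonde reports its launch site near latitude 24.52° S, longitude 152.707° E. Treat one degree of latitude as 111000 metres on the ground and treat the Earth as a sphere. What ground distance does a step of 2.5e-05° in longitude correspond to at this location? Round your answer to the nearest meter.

One degree of longitude here spans 111000 × cos 24.52° = 111000 × 0.9098 ≈ 100990 m; 2.5e-05° of that is 2.52474 m.

3 meters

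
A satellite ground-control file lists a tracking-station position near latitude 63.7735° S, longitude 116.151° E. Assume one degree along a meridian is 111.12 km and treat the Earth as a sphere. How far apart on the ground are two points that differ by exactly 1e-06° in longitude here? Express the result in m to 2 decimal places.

At 63.7735° a degree of longitude is 111120 × cos 63.7735° ≈ 49106.2 m, so 1e-06° corresponds to 0.0491062 m.

0.05 m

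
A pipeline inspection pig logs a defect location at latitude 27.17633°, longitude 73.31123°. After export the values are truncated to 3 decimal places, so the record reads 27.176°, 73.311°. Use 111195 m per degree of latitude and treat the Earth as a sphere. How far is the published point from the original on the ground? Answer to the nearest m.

43 m

Δlat = 27.17633 − 27.176 = +0.00033°; Δlon = 73.31123 − 73.311 = +0.00023°.
North–south shift: 0.00033 × 111195 = 36.6944 m.
E–W at 27.176°: 0.00023° × 111195 × cos 27.176° = 0.00023 × 111195 × 0.8896 ≈ 22.7516 m.
Combined displacement = (36.6944² + 22.7516²)^½ ≈ 43.1753 m.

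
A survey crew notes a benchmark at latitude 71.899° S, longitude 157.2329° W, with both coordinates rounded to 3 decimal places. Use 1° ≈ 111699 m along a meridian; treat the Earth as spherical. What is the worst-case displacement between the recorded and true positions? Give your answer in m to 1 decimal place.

58.5 m

Rounding to 3 decimal places leaves each coordinate within ±0.0005° of the true value.
North–south component: 0.0005° × 111699 = 55.8495 m.
E–W at 71.899°: 0.0005° × 111699 × cos 71.899° = 0.0005 × 111699 × 0.3107 ≈ 17.352 m.
The two errors are perpendicular, so the maximum displacement is √(55.8495² + 17.352²) ≈ 58.483 m.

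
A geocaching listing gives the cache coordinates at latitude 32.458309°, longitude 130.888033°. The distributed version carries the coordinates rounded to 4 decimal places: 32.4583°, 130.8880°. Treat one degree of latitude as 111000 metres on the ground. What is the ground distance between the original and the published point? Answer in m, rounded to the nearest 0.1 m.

3.2 m

Δlat = 32.458309 − 32.4583 = +0.000009°; Δlon = 130.888033 − 130.8880 = +0.000033°.
N–S: 0.000009° × 111000 m/° = 0.999 m.
E–W at 32.4583°: 0.000033° × 111000 × cos 32.4583° = 0.000033 × 111000 × 0.8438 ≈ 3.09077 m.
Distance: √(0.999² + 3.09077²) ≈ 3.24821 m.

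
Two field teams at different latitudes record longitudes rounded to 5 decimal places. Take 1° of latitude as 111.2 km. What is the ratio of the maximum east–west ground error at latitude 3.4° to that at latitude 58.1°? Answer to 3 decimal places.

Rounding to 5 decimal places leaves the longitude within ±5e-06° of the true value.
Error at 3.4° = 5e-06° × 111200 × cos 3.4° ≈ 0.556 × 0.9982 = 0.55502 m.
At 58.1°: 5e-06° × 111200 × cos 58.1° = 5e-06 × 111200 × 0.5284 ≈ 0.29381 m.
Ratio: 0.55502 / 0.29381 = cos 3.4° / cos 58.1° ≈ 1.8890.

1.889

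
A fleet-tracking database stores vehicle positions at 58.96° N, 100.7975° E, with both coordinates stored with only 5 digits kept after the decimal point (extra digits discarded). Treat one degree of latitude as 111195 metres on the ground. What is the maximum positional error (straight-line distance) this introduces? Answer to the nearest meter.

1 meters

Truncating at 5 decimal places can drop up to a full unit in the last place, so each coordinate may be off by as much as 1e-05°.
Latitude error → 1e-05 × 111195 = 1.11195 m along the meridian.
E–W at 58.96°: 1e-05° × 111195 × cos 58.96° = 1e-05 × 111195 × 0.5156 ≈ 0.573362 m.
Combining orthogonally: (1.11195² + 0.573362²)^½ ≈ 1.25107 m.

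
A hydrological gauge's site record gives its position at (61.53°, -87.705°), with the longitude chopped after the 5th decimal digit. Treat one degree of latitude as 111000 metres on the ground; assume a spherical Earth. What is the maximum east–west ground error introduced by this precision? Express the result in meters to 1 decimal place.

0.5 meters

Truncating at 5 decimal places can drop up to a full unit in the last place, so the longitude may be off by as much as 1e-05°.
At latitude 61.53° a degree of longitude spans 111000 m × cos 61.53° = 111000 × 0.4767 ≈ 52913.5 m.
East–west error: 1e-05° × 52913.5 m/° ≈ 0.529135 m.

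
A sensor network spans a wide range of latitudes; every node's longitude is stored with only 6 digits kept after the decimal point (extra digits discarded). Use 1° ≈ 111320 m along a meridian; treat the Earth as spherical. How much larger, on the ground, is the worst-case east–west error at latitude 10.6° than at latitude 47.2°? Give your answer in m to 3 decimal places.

0.034 m

Truncating at 6 decimal places can drop up to a full unit in the last place, so the longitude may be off by as much as 1e-06°.
Error at 10.6° = 1e-06° × 111320 × cos 10.6° ≈ 0.11132 × 0.9829 = 0.10942 m.
Error at 47.2° = 1e-06° × 111320 × cos 47.2° ≈ 0.11132 × 0.6794 = 0.075635 m.
Difference: 0.10942 − 0.075635 = 0.033785 m.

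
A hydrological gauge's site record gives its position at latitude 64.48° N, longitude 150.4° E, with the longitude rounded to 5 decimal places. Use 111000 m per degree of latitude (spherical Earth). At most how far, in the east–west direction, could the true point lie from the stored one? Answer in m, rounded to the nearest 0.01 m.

0.24 m

Rounding to 5 decimal places leaves the longitude within ±5e-06° of the true value.
Parallels shrink by cos φ, so at 64.48° a degree of longitude is 111000 × 0.4308 ≈ 47821.7 m.
East–west error: 5e-06° × 47821.7 m/° ≈ 0.239109 m.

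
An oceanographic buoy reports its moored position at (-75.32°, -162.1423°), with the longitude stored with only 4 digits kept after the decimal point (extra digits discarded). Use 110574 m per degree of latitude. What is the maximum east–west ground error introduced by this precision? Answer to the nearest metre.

Truncating at 4 decimal places can drop up to a full unit in the last place, so the longitude may be off by as much as 0.0001°.
One degree of longitude at 75.32° is 110574 × cos 75.32° ≈ 110574 × 0.2534 = 28021.7 m.
So at most 0.0001° × 28021.7 ≈ 2.80217 m east–west.

3 metres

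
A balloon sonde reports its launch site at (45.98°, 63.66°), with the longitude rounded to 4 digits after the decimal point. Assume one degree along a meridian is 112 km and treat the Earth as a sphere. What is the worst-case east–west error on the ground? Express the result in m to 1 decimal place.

Rounding to 4 decimal places leaves the longitude within ±5e-05° of the true value.
Parallels shrink by cos φ, so at 45.98° a degree of longitude is 112000 × 0.6949 ≈ 77829.9 m.
So at most 5e-05° × 77829.9 ≈ 3.89149 m east–west.

3.9 m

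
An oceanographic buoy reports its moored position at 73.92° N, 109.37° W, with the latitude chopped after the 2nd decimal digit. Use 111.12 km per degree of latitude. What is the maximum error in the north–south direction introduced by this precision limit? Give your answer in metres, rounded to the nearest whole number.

1111 metres

Truncating at 2 decimal places can drop up to a full unit in the last place, so the latitude may be off by as much as 0.01°.
Along the meridian that is 0.01° × 111120 m/° = 1111.2 m.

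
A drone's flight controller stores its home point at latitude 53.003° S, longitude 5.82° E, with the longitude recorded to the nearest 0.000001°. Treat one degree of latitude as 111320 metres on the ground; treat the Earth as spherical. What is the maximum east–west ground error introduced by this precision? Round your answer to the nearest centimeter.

Rounding to 6 decimal places leaves the longitude within ±5e-07° of the true value.
Parallels shrink by cos φ, so at 53.003° a degree of longitude is 111320 × 0.6018 ≈ 66989.4 m.
So at most 5e-07° × 66989.4 ≈ 0.0334947 m east–west.
That is 0.0334947 m = 3.3495 cm.

3 centimeters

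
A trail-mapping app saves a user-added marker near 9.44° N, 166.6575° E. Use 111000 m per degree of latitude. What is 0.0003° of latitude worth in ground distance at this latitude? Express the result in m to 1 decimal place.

0.0003° × 111000 m/° = 33.3 m.

33.3 m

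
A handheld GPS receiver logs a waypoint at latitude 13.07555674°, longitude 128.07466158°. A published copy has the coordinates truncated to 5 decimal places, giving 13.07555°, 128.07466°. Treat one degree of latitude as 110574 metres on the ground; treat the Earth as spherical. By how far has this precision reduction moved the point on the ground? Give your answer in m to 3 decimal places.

0.764 m

Δlat = 13.07555674 − 13.07555 = +0.00000674°; Δlon = 128.07466158 − 128.07466 = +0.00000158°.
North–south shift: 0.00000674 × 110574 = 0.745269 m.
E–W at 13.0755°: 0.00000158° × 110574 × cos 13.0755° = 0.00000158 × 110574 × 0.9741 ≈ 0.170177 m.
Hypotenuse of the two orthogonal shifts: √(0.745269² + 0.170177²) = 0.764451 m.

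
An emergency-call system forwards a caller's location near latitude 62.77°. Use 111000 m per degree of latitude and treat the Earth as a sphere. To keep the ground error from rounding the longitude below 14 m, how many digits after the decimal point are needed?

4 decimal places

At 62.77° one degree of longitude covers 111000 × cos 62.77° ≈ 111000 × 0.4576 ≈ 50789.6 m.
N decimal places → at most half a unit in the last place, 0.5 × 10⁻ᴺ° = 50789.6/2 × 10⁻ᴺ m.
Need 0.5 × 50789.6 × 10⁻ᴺ ≤ 14 → 10⁻ᴺ ≤ 5.513e-04, so N ≥ 3.26.
So 4 decimal places suffice (2.54 m); 3 would allow up to 25.4 m.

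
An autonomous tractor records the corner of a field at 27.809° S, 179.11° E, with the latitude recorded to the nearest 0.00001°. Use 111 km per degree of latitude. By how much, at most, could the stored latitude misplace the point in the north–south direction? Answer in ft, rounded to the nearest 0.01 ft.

1.82 ft

Rounding to 5 decimal places leaves the latitude within ±5e-06° of the true value.
North–south distance: 5e-06° × 111000 m/° = 0.555 m.
Converting: 0.555 m × 3.2808 ft/m ≈ 1.8209 ft.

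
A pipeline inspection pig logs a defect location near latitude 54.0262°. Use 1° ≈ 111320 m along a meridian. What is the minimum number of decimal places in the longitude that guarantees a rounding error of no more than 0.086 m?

6

At 54.0262° one degree of longitude covers 111320 × cos 54.0262° ≈ 111320 × 0.5874 ≈ 65391.1 m.
N decimal places → at most half a unit in the last place, 0.5 × 10⁻ᴺ° = 65391.1/2 × 10⁻ᴺ m.
Need 0.5 × 65391.1 × 10⁻ᴺ ≤ 0.086 → 10⁻ᴺ ≤ 2.630e-06, so N ≥ 5.58.
N = 5 would give 0.327 m (too coarse); N = 6 gives 0.0327 m ≤ 0.086 m.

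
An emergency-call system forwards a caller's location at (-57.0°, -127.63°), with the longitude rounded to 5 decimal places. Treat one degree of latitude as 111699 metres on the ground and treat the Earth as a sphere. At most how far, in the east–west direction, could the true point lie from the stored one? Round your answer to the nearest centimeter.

30 centimeters

Rounding to 5 decimal places leaves the longitude within ±5e-06° of the true value.
One degree of longitude at 57° is 111699 × cos 57° ≈ 111699 × 0.5446 = 60835.6 m.
So at most 5e-06° × 60835.6 ≈ 0.304178 m east–west.
That is 0.304178 m = 30.418 cm.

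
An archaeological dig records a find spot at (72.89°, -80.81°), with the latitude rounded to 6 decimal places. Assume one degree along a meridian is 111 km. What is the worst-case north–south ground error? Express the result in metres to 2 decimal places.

0.06 metres

Rounding to 6 decimal places leaves the latitude within ±5e-07° of the true value.
So the N–S error is at most 5e-07 × 111000 = 0.0555 m.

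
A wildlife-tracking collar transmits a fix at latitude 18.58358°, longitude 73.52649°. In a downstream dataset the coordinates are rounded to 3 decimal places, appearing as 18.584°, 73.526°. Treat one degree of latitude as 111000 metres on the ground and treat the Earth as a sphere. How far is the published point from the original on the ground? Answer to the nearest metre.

70 metres

The latitude changed by -0.00042° and the longitude by +0.00049°.
N–S: -0.00042° × 111000 m/° = -46.62 m.
East–west at this latitude: 0.00049° × 111000 × cos 18.584° ≈ 0.00049 × 105212 = 51.554 m.
Combined displacement = (46.62² + 51.554²)^½ ≈ 69.5071 m.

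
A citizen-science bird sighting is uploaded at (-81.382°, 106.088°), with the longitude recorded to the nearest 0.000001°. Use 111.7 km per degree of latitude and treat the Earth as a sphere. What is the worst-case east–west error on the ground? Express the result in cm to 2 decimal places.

Rounding to 6 decimal places leaves the longitude within ±5e-07° of the true value.
Parallels shrink by cos φ, so at 81.382° a degree of longitude is 111700 × 0.1498 ≈ 16737.8 m.
So at most 5e-07° × 16737.8 ≈ 0.0083689 m east–west.
That is 0.0083689 m = 0.83689 cm.

0.84 cm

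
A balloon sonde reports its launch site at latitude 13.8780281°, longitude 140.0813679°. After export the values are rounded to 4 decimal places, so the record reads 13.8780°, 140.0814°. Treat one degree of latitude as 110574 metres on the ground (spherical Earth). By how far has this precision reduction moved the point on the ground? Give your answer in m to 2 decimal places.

Δlat = 13.8780281 − 13.8780 = +0.0000281°; Δlon = 140.0813679 − 140.0814 = -0.0000321°.
N–S: 0.0000281° × 110574 m/° = 3.10713 m.
East–west at this latitude: -0.0000321° × 110574 × cos 13.878° ≈ -0.0000321 × 107346 = -3.44581 m.
Hypotenuse of the two orthogonal shifts: √(3.10713² + 3.44581²) = 4.63981 m.

4.64 m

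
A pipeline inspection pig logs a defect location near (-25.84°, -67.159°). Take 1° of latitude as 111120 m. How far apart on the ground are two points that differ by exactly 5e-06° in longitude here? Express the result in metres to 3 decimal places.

At 25.84° a degree of longitude is 111120 × cos 25.84° ≈ 100010 m, so 5e-06° corresponds to 0.500048 m.

0.500 metres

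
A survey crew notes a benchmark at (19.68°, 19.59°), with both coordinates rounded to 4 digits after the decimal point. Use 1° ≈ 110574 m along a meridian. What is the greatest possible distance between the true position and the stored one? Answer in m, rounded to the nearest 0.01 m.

Rounding to 4 decimal places leaves each coordinate within ±5e-05° of the true value.
N–S: 5e-05° × 110574 m/° = 5.5287 m.
Longitude error → 5e-05 × 110574 × cos 19.68° = 5e-05 × 110574 × 0.9416 ≈ 5.20576 m.
The two errors are perpendicular, so the maximum displacement is √(5.5287² + 5.20576²) ≈ 7.59384 m.

7.59 m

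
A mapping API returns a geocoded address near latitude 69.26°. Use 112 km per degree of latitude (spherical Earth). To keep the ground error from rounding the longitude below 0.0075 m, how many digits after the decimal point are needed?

7 decimal places

At 69.26° one degree of longitude covers 112000 × cos 69.26° ≈ 112000 × 0.3541 ≈ 39662.3 m.
N decimal places → at most half a unit in the last place, 0.5 × 10⁻ᴺ° = 39662.3/2 × 10⁻ᴺ m.
Setting 19831.2 × 10⁻ᴺ ≤ 0.0075 gives 10ᴺ ≥ 2.644e+06, i.e. N ≥ 6.42.
So 7 decimal places suffice (0.00198 m); 6 would allow up to 0.0198 m.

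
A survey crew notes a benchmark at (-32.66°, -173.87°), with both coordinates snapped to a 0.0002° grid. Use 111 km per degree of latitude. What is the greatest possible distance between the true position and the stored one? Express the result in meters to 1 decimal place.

With a 0.0002° grid the true value lies within half a step, ±0.0002°/2 = ±0.0001°, of the stored one.
Latitude error → 0.0001 × 111000 = 11.1 m along the meridian.
East–west component at 32.66°: 0.0001° × 111000 × cos 32.66° ≈ 0.0001 × 93449.5 ≈ 9.34495 m.
Combining orthogonally: (11.1² + 9.34495²)^½ ≈ 14.5099 m.

14.5 meters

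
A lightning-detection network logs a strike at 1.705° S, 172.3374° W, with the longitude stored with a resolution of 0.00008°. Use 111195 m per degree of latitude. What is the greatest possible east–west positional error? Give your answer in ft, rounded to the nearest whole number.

With a 0.00008° grid the true value lies within half a step, ±0.00008°/2 = ±4e-05°, of the stored one.
At latitude 1.705° a degree of longitude spans 111195 m × cos 1.705° = 111195 × 0.9996 ≈ 111146 m.
Maximum E–W displacement: 4e-05 × 111146 = 4.44583 m.
In feet: 4.44583 m ÷ 0.3048 ≈ 14.586 ft.

15 ft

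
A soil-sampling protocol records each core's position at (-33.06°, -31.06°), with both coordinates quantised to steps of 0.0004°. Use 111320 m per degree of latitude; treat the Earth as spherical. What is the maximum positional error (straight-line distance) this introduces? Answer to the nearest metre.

29 metres

With a 0.0004° grid the true value lies within half a step, ±0.0004°/2 = ±0.0002°, of the stored one.
North–south component: 0.0002° × 111320 = 22.264 m.
E–W at 33.06°: 0.0002° × 111320 × cos 33.06° = 0.0002 × 111320 × 0.8381 ≈ 18.6595 m.
The two errors are perpendicular, so the maximum displacement is √(22.264² + 18.6595²) ≈ 29.0493 m.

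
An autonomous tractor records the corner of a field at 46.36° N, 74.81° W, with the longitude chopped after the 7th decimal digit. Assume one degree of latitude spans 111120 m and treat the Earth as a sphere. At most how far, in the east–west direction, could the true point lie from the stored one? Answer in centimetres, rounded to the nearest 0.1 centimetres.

0.8 centimetres

Truncating at 7 decimal places can drop up to a full unit in the last place, so the longitude may be off by as much as 1e-07°.
At latitude 46.36° a degree of longitude spans 111120 m × cos 46.36° = 111120 × 0.6901 ≈ 76686.7 m.
East–west error: 1e-07° × 76686.7 m/° ≈ 0.00766867 m.
That is 0.00766867 m = 0.76687 cm.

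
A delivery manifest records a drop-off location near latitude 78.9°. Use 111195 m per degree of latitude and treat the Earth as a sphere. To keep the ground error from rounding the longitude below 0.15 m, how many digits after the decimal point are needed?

5

At 78.9° one degree of longitude covers 111195 × cos 78.9° ≈ 111195 × 0.1925 ≈ 21407.5 m.
N decimal places → at most half a unit in the last place, 0.5 × 10⁻ᴺ° = 21407.5/2 × 10⁻ᴺ m.
Need 0.5 × 21407.5 × 10⁻ᴺ ≤ 0.15 → 10⁻ᴺ ≤ 1.401e-05, so N ≥ 4.85.
N = 4 would give 1.07 m (too coarse); N = 5 gives 0.107 m ≤ 0.15 m.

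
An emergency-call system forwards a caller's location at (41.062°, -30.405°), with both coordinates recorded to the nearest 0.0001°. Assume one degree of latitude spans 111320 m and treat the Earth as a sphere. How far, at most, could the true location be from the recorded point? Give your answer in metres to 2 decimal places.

Rounding to 4 decimal places leaves each coordinate within ±5e-05° of the true value.
North–south component: 5e-05° × 111320 = 5.566 m.
East–west component at 41.062°: 5e-05° × 111320 × cos 41.062° ≈ 5e-05 × 83935.2 ≈ 4.19676 m.
Combining orthogonally: (5.566² + 4.19676²)^½ ≈ 6.97088 m.

6.97 metres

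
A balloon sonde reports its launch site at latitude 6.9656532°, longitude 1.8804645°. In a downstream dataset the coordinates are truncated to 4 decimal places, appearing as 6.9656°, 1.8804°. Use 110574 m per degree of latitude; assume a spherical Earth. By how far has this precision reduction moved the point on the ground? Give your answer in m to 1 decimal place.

9.2 m

The latitude changed by +0.0000532° and the longitude by +0.0000645°.
N–S: 0.0000532° × 110574 m/° = 5.88254 m.
E–W at 6.9656°: 0.0000645° × 110574 × cos 6.9656° = 0.0000645 × 110574 × 0.9926 ≈ 7.07938 m.
Combined displacement = (5.88254² + 7.07938²)^½ ≈ 9.20445 m.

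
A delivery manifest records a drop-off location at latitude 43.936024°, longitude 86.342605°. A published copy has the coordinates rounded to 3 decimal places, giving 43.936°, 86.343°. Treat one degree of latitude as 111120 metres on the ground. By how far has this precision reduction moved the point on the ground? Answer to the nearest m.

32 m

Δlat = 43.936024 − 43.936 = +0.000024°; Δlon = 86.342605 − 86.343 = -0.000395°.
N–S: 0.000024° × 111120 m/° = 2.66688 m.
East–west at this latitude: -0.000395° × 111120 × cos 43.936° ≈ -0.000395 × 80019.2 = -31.6076 m.
Distance: √(2.66688² + 31.6076²) ≈ 31.7199 m.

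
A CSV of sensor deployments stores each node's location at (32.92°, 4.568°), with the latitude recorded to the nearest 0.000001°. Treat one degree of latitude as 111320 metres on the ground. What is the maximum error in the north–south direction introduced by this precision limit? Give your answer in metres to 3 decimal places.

0.056 metres

Rounding to 6 decimal places leaves the latitude within ±5e-07° of the true value.
Along the meridian that is 5e-07° × 111320 m/° = 0.05566 m.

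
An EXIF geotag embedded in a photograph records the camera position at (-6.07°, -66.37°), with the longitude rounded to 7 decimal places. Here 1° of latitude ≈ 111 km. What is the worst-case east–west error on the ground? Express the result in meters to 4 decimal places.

0.0055 meters

Rounding to 7 decimal places leaves the longitude within ±5e-08° of the true value.
Parallels shrink by cos φ, so at 6.07° a degree of longitude is 111000 × 0.9944 ≈ 110378 m.
So at most 5e-08° × 110378 ≈ 0.00551888 m east–west.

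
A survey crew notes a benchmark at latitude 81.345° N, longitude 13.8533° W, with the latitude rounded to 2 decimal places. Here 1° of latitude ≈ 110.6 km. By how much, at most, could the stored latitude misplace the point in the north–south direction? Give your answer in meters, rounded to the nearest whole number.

Rounding to 2 decimal places leaves the latitude within ±0.005° of the true value.
So the N–S error is at most 0.005 × 110600 = 553 m.

553 meters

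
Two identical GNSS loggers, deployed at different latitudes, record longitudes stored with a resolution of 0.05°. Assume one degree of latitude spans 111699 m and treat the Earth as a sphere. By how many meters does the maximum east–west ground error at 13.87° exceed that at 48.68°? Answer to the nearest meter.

867 meters

With a 0.05° grid the true value lies within half a step, ±0.05°/2 = ±0.025°, of the stored one.
At 13.87°: 0.025° × 111699 × cos 13.87° = 0.025 × 111699 × 0.9708 ≈ 2711.1 m.
Error at 48.68° = 0.025° × 111699 × cos 48.68° ≈ 2792.5 × 0.6603 = 1843.8 m.
Difference: 2711.1 − 1843.8 = 867.28 m.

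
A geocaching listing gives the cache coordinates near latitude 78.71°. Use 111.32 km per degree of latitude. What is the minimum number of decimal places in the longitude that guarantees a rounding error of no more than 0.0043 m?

7 decimal places

At 78.71° one degree of longitude covers 111320 × cos 78.71° ≈ 111320 × 0.1958 ≈ 21793.7 m.
With N decimal places the half-ulp bound is 0.5·10⁻ᴺ°, or 0.5·10⁻ᴺ × 21793.7 m on the ground.
Need 0.5 × 21793.7 × 10⁻ᴺ ≤ 0.0043 → 10⁻ᴺ ≤ 3.946e-07, so N ≥ 6.40.
So 7 decimal places suffice (0.00109 m); 6 would allow up to 0.0109 m.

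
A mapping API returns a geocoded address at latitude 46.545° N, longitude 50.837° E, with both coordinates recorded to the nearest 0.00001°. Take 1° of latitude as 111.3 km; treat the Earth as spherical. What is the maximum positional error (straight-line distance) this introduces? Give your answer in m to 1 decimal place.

Rounding to 5 decimal places leaves each coordinate within ±5e-06° of the true value.
N–S: 5e-06° × 111300 m/° = 0.5565 m.
Longitude error → 5e-06 × 111300 × cos 46.545° = 5e-06 × 111300 × 0.6878 ≈ 0.382752 m.
The two errors are perpendicular, so the maximum displacement is √(0.5565² + 0.382752²) ≈ 0.675419 m.

0.7 m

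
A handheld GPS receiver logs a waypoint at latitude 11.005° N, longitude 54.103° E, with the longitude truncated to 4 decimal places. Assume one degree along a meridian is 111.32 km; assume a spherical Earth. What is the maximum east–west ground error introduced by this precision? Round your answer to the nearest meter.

11 meters

Truncating at 4 decimal places can drop up to a full unit in the last place, so the longitude may be off by as much as 0.0001°.
Parallels shrink by cos φ, so at 11.005° a degree of longitude is 111320 × 0.9816 ≈ 109273 m.
Maximum E–W displacement: 0.0001 × 109273 = 10.9273 m.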